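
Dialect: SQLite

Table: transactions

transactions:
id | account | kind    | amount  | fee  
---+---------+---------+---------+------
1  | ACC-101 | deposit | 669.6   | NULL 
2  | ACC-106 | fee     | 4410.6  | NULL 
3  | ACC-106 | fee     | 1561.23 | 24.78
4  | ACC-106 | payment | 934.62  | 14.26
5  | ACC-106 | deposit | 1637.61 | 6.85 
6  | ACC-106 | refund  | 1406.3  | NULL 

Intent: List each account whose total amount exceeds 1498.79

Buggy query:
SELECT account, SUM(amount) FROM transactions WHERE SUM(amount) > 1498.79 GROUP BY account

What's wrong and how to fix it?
Bug: WHERE runs before GROUP BY, so aggregates aren't available there

Fix: Move the aggregate condition to a HAVING clause

Corrected query:
SELECT account, SUM(amount) FROM transactions GROUP BY account HAVING SUM(amount) > 1498.79

Result:
account | SUM(amount)
--------+------------
ACC-106 | 9950.36    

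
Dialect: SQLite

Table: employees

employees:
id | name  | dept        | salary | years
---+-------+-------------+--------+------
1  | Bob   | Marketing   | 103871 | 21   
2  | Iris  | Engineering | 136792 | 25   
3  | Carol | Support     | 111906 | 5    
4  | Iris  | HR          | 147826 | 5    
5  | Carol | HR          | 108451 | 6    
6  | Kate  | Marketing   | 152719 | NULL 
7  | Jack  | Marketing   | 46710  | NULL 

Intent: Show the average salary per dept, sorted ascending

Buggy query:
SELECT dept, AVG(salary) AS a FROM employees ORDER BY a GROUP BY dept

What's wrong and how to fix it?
Bug: ORDER BY appears before GROUP BY; SQL clause order requires GROUP BY first

Fix: Reorder: SELECT … FROM … GROUP BY … ORDER BY …

Corrected query:
SELECT dept, AVG(salary) AS a FROM employees GROUP BY dept ORDER BY a

Result:
dept        | a       
------------+---------
Marketing   | 101100  
Support     | 111906  
HR          | 128138.5
Engineering | 136792  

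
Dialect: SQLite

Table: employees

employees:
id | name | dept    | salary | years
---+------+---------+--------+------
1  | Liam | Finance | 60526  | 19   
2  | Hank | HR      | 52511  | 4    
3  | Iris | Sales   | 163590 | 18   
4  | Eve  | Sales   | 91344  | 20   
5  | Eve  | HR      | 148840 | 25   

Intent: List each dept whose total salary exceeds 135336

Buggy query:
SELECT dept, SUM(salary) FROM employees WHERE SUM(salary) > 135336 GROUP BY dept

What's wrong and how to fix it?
Bug: WHERE runs before GROUP BY, so aggregates aren't available there

Fix: Move the aggregate condition to a HAVING clause

Corrected query:
SELECT dept, SUM(salary) FROM employees GROUP BY dept HAVING SUM(salary) > 135336

Result:
dept  | SUM(salary)
------+------------
HR    | 201351     
Sales | 254934     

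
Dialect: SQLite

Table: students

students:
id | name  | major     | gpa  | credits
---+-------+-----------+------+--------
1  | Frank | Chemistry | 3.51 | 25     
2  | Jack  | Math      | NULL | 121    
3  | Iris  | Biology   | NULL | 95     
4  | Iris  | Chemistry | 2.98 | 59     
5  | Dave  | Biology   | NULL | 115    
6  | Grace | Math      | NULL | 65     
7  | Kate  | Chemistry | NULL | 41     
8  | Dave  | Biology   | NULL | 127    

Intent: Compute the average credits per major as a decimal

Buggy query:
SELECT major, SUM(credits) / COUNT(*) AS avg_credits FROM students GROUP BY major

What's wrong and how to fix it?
Bug: SUM(credits) and COUNT(*) are both integers; the division truncates the fractional part

Fix: Cast one side to REAL so the division keeps the fractional part

Corrected query:
SELECT major, SUM(credits) * 1.0 / COUNT(*) AS avg_credits FROM students GROUP BY major

Result:
major     | avg_credits
----------+------------
Biology   | 112.333333 
Chemistry | 41.666667  
Math      | 93         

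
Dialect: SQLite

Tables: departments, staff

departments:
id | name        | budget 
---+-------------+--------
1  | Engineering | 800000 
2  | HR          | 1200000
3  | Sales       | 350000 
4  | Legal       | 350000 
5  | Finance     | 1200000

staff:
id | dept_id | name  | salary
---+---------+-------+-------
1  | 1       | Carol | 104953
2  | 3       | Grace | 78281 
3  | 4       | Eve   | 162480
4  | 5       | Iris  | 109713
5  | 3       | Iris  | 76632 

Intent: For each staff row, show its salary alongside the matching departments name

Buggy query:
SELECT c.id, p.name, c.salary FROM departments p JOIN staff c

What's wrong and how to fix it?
Bug: JOIN with no ON clause produces a cartesian product; every staff row pairs with every departments row

Fix: Specify the join condition linking the foreign key to the parent id

Corrected query:
SELECT c.id, p.name, c.salary FROM departments p JOIN staff c ON c.dept_id = p.id

Result:
id | name        | salary
---+-------------+-------
1  | Engineering | 104953
2  | Sales       | 78281 
3  | Legal       | 162480
4  | Finance     | 109713
5  | Sales       | 76632 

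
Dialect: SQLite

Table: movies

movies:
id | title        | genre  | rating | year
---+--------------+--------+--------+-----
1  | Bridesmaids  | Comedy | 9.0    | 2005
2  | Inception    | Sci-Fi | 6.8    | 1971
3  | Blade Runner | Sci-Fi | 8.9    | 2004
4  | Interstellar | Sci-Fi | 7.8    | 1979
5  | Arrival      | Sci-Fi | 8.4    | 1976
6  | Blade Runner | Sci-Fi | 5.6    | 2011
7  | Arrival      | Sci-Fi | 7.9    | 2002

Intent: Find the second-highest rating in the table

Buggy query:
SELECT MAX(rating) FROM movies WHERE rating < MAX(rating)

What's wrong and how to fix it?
Bug: The inner MAX is an aggregate inside WHERE, which is not allowed

Fix: Compute the overall MAX in a subquery, then take MAX of rows below it

Corrected query:
SELECT MAX(rating) FROM movies WHERE rating < (SELECT MAX(rating) FROM movies)

Result:
MAX(rating)
-----------
8.9        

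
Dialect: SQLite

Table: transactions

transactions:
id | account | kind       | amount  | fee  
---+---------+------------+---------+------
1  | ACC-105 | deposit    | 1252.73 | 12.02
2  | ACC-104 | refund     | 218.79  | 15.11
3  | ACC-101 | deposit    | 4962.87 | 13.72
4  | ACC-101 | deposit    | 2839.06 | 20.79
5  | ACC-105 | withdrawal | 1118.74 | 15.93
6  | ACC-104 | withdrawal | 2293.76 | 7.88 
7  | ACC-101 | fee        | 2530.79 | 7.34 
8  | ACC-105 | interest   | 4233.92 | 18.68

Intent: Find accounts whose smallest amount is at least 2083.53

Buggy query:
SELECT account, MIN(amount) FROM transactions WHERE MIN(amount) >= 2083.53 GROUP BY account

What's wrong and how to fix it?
Bug: Aggregates like MIN are computed per group after WHERE runs

Fix: Replace WHERE with HAVING after the GROUP BY

Corrected query:
SELECT account, MIN(amount) FROM transactions GROUP BY account HAVING MIN(amount) >= 2083.53

Result:
account | MIN(amount)
--------+------------
ACC-101 | 2530.79    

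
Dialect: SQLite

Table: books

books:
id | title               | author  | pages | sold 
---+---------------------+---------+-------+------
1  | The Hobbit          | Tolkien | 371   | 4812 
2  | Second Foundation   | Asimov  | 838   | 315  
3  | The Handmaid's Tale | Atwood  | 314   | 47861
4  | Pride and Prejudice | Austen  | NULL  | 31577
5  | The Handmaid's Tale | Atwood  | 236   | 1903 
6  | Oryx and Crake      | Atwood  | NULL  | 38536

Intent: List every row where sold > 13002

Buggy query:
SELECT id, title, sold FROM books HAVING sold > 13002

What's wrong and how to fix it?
Bug: This is a non-aggregate query (no GROUP BY, no aggregates), so in SQLite the HAVING clause is invalid here; a row-level condition belongs in WHERE

Fix: Use WHERE for row-level filtering

Corrected query:
SELECT id, title, sold FROM books WHERE sold > 13002

Result:
id | title               | sold 
---+---------------------+------
3  | The Handmaid's Tale | 47861
4  | Pride and Prejudice | 31577
6  | Oryx and Crake      | 38536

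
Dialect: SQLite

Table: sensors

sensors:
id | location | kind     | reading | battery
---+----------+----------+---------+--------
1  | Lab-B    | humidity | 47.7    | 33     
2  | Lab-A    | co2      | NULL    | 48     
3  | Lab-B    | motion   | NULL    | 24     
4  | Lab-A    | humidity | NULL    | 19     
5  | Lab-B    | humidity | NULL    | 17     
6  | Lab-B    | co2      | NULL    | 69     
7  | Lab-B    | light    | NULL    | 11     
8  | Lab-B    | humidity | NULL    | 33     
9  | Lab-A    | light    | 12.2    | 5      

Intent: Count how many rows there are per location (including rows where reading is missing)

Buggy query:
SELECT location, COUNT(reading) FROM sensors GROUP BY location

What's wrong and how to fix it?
Bug: COUNT(reading) skips NULLs, so groups with missing reading are undercounted

Fix: Replace COUNT(reading) with COUNT(*)

Corrected query:
SELECT location, COUNT(*) FROM sensors GROUP BY location

Result:
location | COUNT(*)
---------+---------
Lab-A    | 3       
Lab-B    | 6       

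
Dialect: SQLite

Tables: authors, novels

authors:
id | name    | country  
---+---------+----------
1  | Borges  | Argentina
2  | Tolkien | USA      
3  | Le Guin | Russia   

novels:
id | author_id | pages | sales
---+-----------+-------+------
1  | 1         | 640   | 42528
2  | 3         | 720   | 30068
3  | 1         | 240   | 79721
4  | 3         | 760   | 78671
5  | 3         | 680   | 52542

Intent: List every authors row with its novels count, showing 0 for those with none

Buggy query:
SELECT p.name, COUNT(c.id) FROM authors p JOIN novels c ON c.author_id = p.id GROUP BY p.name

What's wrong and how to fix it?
Bug: An inner join excludes parents with zero children

Fix: Use LEFT JOIN so parents without children still appear (COUNT(c.id) gives 0)

Corrected query:
SELECT p.name, COUNT(c.id) FROM authors p LEFT JOIN novels c ON c.author_id = p.id GROUP BY p.name

Result:
name    | COUNT(c.id)
--------+------------
Borges  | 2          
Le Guin | 3          
Tolkien | 0          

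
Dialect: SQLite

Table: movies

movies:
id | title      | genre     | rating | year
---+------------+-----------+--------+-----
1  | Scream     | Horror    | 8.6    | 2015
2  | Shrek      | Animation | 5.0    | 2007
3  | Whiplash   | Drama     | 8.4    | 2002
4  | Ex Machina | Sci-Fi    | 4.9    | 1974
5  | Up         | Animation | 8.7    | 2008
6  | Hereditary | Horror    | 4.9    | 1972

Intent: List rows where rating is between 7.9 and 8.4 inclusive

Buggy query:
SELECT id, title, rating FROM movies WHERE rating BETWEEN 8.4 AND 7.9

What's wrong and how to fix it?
Bug: The bounds are reversed; BETWEEN a AND b requires a <= b to match anything

Fix: Swap the bounds so the smaller value comes first

Corrected query:
SELECT id, title, rating FROM movies WHERE rating BETWEEN 7.9 AND 8.4

Result:
id | title    | rating
---+----------+-------
3  | Whiplash | 8.4   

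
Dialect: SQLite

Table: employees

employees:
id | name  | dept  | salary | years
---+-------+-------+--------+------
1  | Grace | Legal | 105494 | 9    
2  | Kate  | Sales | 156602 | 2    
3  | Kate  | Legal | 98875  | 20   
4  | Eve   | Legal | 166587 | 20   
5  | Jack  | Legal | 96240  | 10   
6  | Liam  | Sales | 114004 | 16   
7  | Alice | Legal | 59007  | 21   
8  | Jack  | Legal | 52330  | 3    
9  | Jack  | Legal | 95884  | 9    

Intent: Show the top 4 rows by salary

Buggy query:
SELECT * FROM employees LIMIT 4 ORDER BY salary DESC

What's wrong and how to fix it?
Bug: ORDER BY cannot follow LIMIT; LIMIT is the final clause

Fix: Sort with ORDER BY, then apply LIMIT

Corrected query:
SELECT * FROM employees ORDER BY salary DESC LIMIT 4

Result:
id | name  | dept  | salary | years
---+-------+-------+--------+------
4  | Eve   | Legal | 166587 | 20   
2  | Kate  | Sales | 156602 | 2    
6  | Liam  | Sales | 114004 | 16   
1  | Grace | Legal | 105494 | 9    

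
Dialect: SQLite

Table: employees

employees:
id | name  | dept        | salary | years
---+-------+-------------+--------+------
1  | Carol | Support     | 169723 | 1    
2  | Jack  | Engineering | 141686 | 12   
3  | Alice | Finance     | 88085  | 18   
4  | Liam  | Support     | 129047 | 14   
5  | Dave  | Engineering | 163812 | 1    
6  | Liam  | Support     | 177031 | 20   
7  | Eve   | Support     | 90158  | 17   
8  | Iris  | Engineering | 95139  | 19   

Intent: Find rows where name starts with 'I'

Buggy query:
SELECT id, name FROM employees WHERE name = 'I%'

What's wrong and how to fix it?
Bug: Wildcards only work with LIKE; '=' treats '%' as a literal character

Fix: Use LIKE for wildcard pattern matching

Corrected query:
SELECT id, name FROM employees WHERE name LIKE 'I%'

Result:
id | name
---+-----
8  | Iris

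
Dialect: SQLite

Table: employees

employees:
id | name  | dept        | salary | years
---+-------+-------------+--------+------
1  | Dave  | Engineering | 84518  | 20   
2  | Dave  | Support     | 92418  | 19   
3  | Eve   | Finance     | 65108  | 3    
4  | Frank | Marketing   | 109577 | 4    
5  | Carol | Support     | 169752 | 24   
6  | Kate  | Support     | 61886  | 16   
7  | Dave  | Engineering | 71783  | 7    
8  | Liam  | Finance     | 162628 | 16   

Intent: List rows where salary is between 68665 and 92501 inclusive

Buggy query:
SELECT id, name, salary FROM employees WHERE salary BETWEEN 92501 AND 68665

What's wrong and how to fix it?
Bug: The bounds are reversed; BETWEEN a AND b requires a <= b to match anything

Fix: Write BETWEEN 68665 AND 92501

Corrected query:
SELECT id, name, salary FROM employees WHERE salary BETWEEN 68665 AND 92501

Result:
id | name | salary
---+------+-------
1  | Dave | 84518 
2  | Dave | 92418 
7  | Dave | 71783 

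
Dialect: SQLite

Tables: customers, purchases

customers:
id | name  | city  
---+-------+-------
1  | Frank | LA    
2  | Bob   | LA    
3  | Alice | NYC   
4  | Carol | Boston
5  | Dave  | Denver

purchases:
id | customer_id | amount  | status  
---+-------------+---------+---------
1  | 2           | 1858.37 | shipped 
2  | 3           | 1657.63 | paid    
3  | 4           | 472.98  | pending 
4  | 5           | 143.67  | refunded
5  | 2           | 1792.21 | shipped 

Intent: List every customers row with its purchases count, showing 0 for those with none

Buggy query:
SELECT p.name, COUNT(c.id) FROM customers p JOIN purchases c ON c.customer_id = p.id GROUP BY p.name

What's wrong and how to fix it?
Bug: An inner join excludes parents with zero children

Fix: Switch to LEFT JOIN to retain unmatched parent rows

Corrected query:
SELECT p.name, COUNT(c.id) FROM customers p LEFT JOIN purchases c ON c.customer_id = p.id GROUP BY p.name

Result:
name  | COUNT(c.id)
------+------------
Alice | 1          
Bob   | 2          
Carol | 1          
Dave  | 1          
Frank | 0          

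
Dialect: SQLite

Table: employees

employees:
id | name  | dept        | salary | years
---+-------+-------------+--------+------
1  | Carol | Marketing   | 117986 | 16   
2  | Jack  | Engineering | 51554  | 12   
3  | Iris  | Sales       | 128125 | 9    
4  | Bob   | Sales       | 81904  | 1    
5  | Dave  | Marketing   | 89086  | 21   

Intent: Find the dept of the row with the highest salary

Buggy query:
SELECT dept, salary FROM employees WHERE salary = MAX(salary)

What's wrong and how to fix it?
Bug: MAX(salary) is an aggregate and cannot be used directly in WHERE

Fix: Wrap MAX in a scalar subquery so WHERE compares against a single value

Corrected query:
SELECT dept, salary FROM employees WHERE salary = (SELECT MAX(salary) FROM employees)

Result:
dept  | salary
------+-------
Sales | 128125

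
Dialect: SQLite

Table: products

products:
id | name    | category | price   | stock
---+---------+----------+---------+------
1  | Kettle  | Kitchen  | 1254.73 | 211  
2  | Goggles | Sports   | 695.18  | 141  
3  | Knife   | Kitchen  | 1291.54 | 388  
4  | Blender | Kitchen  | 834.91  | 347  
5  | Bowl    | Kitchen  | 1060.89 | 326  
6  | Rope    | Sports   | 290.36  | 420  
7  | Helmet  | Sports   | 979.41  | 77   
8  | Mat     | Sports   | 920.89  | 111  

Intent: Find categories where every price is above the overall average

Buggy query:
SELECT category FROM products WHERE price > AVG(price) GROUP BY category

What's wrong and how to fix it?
Bug: AVG() is an aggregate; it can't sit directly in WHERE

Fix: Use a subquery for AVG and a HAVING MIN(...) filter so the condition holds for every row in the group

Corrected query:
SELECT category FROM products GROUP BY category HAVING MIN(price) > (SELECT AVG(price) FROM products)

Result:
(no rows)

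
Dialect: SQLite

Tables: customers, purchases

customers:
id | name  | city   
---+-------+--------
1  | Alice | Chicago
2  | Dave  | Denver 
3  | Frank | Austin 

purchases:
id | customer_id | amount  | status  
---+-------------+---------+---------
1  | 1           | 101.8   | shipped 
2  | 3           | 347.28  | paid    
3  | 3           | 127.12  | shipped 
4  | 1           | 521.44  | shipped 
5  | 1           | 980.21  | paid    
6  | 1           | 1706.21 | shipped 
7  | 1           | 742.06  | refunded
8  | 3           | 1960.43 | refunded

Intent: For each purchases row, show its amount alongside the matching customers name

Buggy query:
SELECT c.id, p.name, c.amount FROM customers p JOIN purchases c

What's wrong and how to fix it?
Bug: Missing join condition: each purchases row is matched to all customers rows instead of just its own

Fix: Specify the join condition linking the foreign key to the parent id

Corrected query:
SELECT c.id, p.name, c.amount FROM customers p JOIN purchases c ON c.customer_id = p.id

Result:
id | name  | amount 
---+-------+--------
1  | Alice | 101.8  
2  | Frank | 347.28 
3  | Frank | 127.12 
4  | Alice | 521.44 
5  | Alice | 980.21 
6  | Alice | 1706.21
7  | Alice | 742.06 
8  | Frank | 1960.43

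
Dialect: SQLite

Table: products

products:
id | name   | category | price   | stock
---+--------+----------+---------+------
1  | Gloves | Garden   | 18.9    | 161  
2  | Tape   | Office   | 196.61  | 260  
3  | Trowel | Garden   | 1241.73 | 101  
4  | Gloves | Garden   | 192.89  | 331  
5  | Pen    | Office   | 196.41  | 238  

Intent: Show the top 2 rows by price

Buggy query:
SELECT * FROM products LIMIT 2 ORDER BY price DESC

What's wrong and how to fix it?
Bug: ORDER BY cannot follow LIMIT; LIMIT is the final clause

Fix: Swap the clauses: ORDER BY first, then LIMIT

Corrected query:
SELECT * FROM products ORDER BY price DESC LIMIT 2

Result:
id | name   | category | price   | stock
---+--------+----------+---------+------
3  | Trowel | Garden   | 1241.73 | 101  
2  | Tape   | Office   | 196.61  | 260  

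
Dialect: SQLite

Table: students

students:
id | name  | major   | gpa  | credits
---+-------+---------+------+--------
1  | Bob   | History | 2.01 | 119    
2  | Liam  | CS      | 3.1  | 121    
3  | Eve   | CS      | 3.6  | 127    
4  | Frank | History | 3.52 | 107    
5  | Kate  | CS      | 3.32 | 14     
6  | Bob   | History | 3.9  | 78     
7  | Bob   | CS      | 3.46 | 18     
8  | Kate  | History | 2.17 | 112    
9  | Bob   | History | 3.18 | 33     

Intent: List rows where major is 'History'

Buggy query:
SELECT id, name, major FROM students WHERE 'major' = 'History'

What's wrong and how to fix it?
Bug: Single quotes denote string literals in SQL; the column name is being compared as a constant string

Fix: Remove the quotes around the column name (or use double quotes for an identifier)

Corrected query:
SELECT id, name, major FROM students WHERE major = 'History'

Result:
id | name  | major  
---+-------+--------
1  | Bob   | History
4  | Frank | History
6  | Bob   | History
8  | Kate  | History
9  | Bob   | History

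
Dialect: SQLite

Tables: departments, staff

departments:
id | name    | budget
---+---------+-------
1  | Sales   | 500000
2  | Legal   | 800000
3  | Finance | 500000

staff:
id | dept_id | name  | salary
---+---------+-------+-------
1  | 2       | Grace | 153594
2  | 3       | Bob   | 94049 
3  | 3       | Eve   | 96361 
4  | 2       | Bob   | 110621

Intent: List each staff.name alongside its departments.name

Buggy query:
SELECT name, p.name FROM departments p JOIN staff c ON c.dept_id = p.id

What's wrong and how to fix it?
Bug: 'name' exists in both joined tables, so the database can't tell which one is meant

Fix: Prefix ambiguous columns with the table alias

Corrected query:
SELECT c.name, p.name FROM departments p JOIN staff c ON c.dept_id = p.id

Result:
name  | name   
------+--------
Grace | Legal  
Bob   | Finance
Eve   | Finance
Bob   | Legal  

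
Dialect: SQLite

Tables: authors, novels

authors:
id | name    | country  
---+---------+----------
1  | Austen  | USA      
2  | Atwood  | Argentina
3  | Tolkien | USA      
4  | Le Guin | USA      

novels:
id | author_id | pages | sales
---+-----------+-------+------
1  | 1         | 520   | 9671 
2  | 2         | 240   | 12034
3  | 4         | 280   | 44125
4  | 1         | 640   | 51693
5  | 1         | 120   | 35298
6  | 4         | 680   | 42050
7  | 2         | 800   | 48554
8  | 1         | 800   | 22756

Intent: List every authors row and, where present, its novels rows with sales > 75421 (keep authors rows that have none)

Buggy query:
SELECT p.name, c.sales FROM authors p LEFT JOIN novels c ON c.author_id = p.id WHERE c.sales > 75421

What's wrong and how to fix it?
Bug: Filtering c.sales in WHERE discards the NULL rows produced by LEFT JOIN, turning it into an inner join

Fix: Move the right-table condition into the ON clause so unmatched parents are kept

Corrected query:
SELECT p.name, c.sales FROM authors p LEFT JOIN novels c ON c.author_id = p.id AND c.sales > 75421

Result:
name    | sales
--------+------
Austen  | NULL 
Atwood  | NULL 
Tolkien | NULL 
Le Guin | NULL 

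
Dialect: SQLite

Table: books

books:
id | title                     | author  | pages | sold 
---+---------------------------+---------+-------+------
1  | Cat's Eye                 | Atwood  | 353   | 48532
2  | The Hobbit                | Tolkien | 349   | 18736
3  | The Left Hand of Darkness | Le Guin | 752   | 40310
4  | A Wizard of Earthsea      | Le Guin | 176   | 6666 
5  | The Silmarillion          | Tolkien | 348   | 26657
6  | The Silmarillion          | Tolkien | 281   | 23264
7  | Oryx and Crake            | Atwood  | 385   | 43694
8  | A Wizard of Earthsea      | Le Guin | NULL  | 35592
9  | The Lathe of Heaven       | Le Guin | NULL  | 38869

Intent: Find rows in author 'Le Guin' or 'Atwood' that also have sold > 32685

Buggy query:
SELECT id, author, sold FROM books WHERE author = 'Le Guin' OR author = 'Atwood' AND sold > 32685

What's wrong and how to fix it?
Bug: AND binds tighter than OR, so this parses as author = 'Le Guin' OR (author = 'Atwood' AND sold > 32685)

Fix: Group the OR with parentheses (or use IN), then AND the threshold

Corrected query:
SELECT id, author, sold FROM books WHERE (author = 'Le Guin' OR author = 'Atwood') AND sold > 32685

Result:
id | author  | sold 
---+---------+------
1  | Atwood  | 48532
3  | Le Guin | 40310
7  | Atwood  | 43694
8  | Le Guin | 35592
9  | Le Guin | 38869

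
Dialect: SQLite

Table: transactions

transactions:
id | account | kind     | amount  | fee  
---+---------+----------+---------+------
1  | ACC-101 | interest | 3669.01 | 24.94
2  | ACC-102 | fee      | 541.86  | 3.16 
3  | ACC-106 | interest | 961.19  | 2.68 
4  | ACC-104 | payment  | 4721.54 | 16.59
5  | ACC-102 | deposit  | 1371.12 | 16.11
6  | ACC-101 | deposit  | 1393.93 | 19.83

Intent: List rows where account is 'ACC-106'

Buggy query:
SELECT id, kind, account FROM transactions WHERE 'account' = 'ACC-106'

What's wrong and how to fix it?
Bug: Single quotes denote string literals in SQL; the column name is being compared as a constant string

Fix: Remove the quotes around the column name (or use double quotes for an identifier)

Corrected query:
SELECT id, kind, account FROM transactions WHERE account = 'ACC-106'

Result:
id | kind     | account
---+----------+--------
3  | interest | ACC-106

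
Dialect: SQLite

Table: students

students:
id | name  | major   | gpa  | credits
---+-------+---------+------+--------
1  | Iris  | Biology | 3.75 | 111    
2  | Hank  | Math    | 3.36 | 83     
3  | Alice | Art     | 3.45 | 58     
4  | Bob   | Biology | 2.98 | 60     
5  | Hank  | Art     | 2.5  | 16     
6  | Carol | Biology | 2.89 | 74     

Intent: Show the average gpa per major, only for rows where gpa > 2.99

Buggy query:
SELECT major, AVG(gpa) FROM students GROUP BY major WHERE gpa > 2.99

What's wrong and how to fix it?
Bug: Row-level WHERE must come before GROUP BY in the clause order

Fix: Place WHERE between FROM and GROUP BY

Corrected query:
SELECT major, AVG(gpa) FROM students WHERE gpa > 2.99 GROUP BY major

Result:
major   | AVG(gpa)
--------+---------
Art     | 3.45    
Biology | 3.75    
Math    | 3.36    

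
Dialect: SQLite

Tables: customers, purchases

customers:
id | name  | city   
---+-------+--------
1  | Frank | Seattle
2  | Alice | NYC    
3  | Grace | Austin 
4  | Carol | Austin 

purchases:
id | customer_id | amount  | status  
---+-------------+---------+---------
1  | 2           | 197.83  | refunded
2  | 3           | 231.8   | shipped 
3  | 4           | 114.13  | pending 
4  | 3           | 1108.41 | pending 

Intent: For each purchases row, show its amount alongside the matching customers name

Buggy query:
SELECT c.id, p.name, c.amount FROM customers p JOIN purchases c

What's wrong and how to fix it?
Bug: Missing join condition: each purchases row is matched to all customers rows instead of just its own

Fix: Add ON c.customer_id = p.id to the JOIN

Corrected query:
SELECT c.id, p.name, c.amount FROM customers p JOIN purchases c ON c.customer_id = p.id

Result:
id | name  | amount 
---+-------+--------
1  | Alice | 197.83 
2  | Grace | 231.8  
3  | Carol | 114.13 
4  | Grace | 1108.41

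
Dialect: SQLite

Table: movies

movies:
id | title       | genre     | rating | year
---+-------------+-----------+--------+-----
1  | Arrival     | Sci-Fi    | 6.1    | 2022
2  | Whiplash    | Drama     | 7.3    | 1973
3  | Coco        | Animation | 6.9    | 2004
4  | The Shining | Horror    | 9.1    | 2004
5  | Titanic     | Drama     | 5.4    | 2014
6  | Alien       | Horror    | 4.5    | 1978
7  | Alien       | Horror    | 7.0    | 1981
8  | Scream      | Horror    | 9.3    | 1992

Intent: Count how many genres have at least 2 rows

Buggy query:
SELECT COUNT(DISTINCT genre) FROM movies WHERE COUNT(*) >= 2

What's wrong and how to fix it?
Bug: COUNT(*) cannot appear in WHERE; the per-group count doesn't exist yet

Fix: Group first with HAVING COUNT(*) >= 2, then COUNT the resulting groups

Corrected query:
SELECT COUNT(*) FROM (SELECT genre FROM movies GROUP BY genre HAVING COUNT(*) >= 2)

Result:
COUNT(*)
--------
2       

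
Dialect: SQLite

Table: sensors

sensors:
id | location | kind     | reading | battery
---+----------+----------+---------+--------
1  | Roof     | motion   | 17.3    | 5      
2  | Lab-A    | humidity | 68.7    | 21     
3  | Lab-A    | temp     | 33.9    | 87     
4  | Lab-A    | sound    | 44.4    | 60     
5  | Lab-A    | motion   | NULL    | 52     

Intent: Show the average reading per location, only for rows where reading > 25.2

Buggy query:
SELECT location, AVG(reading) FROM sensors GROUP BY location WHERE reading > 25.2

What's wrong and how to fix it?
Bug: Row-level WHERE must come before GROUP BY in the clause order

Fix: Move the WHERE clause before GROUP BY

Corrected query:
SELECT location, AVG(reading) FROM sensors WHERE reading > 25.2 GROUP BY location

Result:
location | AVG(reading)
---------+-------------
Lab-A    | 49          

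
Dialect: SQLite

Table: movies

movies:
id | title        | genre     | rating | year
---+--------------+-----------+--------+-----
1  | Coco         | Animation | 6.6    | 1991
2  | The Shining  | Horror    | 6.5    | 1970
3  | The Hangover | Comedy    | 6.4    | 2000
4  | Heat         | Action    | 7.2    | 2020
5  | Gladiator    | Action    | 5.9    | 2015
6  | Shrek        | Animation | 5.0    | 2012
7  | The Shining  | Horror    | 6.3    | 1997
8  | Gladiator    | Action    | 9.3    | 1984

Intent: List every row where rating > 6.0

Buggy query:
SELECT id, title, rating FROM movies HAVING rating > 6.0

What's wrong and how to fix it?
Bug: This is a non-aggregate query (no GROUP BY, no aggregates), so in SQLite the HAVING clause is invalid here; a row-level condition belongs in WHERE

Fix: Use WHERE for row-level filtering

Corrected query:
SELECT id, title, rating FROM movies WHERE rating > 6.0

Result:
id | title        | rating
---+--------------+-------
1  | Coco         | 6.6   
2  | The Shining  | 6.5   
3  | The Hangover | 6.4   
4  | Heat         | 7.2   
7  | The Shining  | 6.3   
8  | Gladiator    | 9.3   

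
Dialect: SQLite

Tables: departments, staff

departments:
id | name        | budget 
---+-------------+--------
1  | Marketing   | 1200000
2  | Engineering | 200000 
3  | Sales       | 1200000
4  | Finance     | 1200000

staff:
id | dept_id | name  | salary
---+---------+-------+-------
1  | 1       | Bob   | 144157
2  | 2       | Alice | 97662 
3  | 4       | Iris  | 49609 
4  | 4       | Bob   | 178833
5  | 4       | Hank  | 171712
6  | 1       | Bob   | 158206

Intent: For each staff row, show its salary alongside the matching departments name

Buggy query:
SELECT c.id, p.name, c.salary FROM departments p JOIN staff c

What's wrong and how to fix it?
Bug: JOIN with no ON clause produces a cartesian product; every staff row pairs with every departments row

Fix: Specify the join condition linking the foreign key to the parent id

Corrected query:
SELECT c.id, p.name, c.salary FROM departments p JOIN staff c ON c.dept_id = p.id

Result:
id | name        | salary
---+-------------+-------
1  | Marketing   | 144157
2  | Engineering | 97662 
3  | Finance     | 49609 
4  | Finance     | 178833
5  | Finance     | 171712
6  | Marketing   | 158206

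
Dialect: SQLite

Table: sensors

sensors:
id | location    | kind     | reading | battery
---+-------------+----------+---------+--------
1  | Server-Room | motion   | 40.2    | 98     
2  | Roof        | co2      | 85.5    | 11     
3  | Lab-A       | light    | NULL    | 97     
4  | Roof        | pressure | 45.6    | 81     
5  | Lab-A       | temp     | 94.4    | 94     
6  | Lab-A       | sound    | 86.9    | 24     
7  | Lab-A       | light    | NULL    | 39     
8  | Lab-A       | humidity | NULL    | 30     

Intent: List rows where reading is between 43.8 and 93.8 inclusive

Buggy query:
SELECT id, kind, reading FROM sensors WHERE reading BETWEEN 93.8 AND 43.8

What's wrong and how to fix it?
Bug: BETWEEN expects the lower bound first; with 93.8 AND 43.8 the range is empty

Fix: Swap the bounds so the smaller value comes first

Corrected query:
SELECT id, kind, reading FROM sensors WHERE reading BETWEEN 43.8 AND 93.8

Result:
id | kind     | reading
---+----------+--------
2  | co2      | 85.5   
4  | pressure | 45.6   
6  | sound    | 86.9   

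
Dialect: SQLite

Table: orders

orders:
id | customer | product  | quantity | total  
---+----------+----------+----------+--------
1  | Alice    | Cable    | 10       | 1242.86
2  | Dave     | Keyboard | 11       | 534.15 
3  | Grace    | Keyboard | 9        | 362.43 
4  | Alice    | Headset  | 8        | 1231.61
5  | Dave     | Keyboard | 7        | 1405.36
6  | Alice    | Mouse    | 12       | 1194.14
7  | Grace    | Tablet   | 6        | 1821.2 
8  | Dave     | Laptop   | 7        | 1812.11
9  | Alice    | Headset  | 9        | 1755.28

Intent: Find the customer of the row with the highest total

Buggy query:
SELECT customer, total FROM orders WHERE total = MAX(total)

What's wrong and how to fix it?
Bug: WHERE is evaluated per row; an aggregate over the whole table isn't defined there

Fix: Wrap MAX in a scalar subquery so WHERE compares against a single value

Corrected query:
SELECT customer, total FROM orders WHERE total = (SELECT MAX(total) FROM orders)

Result:
customer | total 
---------+-------
Grace    | 1821.2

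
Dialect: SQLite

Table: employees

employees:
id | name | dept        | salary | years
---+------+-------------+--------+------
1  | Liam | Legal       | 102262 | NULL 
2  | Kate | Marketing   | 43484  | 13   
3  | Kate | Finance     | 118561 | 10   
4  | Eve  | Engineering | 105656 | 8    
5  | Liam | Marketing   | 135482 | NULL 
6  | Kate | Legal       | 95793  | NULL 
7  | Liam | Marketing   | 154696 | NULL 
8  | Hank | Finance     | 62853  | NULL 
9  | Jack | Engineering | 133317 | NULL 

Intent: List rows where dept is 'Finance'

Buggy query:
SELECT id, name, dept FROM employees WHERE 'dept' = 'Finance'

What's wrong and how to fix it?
Bug: 'dept' in single quotes is a string literal, not the column; the comparison is literal-vs-literal and never true

Fix: Reference the column as dept without single quotes

Corrected query:
SELECT id, name, dept FROM employees WHERE dept = 'Finance'

Result:
id | name | dept   
---+------+--------
3  | Kate | Finance
8  | Hank | Finance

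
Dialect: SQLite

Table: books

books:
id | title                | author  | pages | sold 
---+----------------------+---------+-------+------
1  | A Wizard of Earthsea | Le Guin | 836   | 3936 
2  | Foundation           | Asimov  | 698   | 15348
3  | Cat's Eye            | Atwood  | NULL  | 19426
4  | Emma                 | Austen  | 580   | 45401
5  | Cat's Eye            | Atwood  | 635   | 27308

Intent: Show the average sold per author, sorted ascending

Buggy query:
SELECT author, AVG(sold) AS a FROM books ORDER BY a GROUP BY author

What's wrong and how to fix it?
Bug: GROUP BY must precede ORDER BY

Fix: Move ORDER BY to the end, after GROUP BY

Corrected query:
SELECT author, AVG(sold) AS a FROM books GROUP BY author ORDER BY a

Result:
author  | a    
--------+------
Le Guin | 3936 
Asimov  | 15348
Atwood  | 23367
Austen  | 45401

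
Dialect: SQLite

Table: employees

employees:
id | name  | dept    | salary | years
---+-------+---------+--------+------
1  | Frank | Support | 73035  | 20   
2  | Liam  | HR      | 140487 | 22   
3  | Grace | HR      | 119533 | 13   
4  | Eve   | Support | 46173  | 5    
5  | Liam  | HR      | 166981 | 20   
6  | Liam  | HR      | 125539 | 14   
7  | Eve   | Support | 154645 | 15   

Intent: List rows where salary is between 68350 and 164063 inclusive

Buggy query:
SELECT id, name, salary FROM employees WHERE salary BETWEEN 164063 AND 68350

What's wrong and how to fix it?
Bug: The bounds are reversed; BETWEEN a AND b requires a <= b to match anything

Fix: Write BETWEEN 68350 AND 164063

Corrected query:
SELECT id, name, salary FROM employees WHERE salary BETWEEN 68350 AND 164063

Result:
id | name  | salary
---+-------+-------
1  | Frank | 73035 
2  | Liam  | 140487
3  | Grace | 119533
6  | Liam  | 125539
7  | Eve   | 154645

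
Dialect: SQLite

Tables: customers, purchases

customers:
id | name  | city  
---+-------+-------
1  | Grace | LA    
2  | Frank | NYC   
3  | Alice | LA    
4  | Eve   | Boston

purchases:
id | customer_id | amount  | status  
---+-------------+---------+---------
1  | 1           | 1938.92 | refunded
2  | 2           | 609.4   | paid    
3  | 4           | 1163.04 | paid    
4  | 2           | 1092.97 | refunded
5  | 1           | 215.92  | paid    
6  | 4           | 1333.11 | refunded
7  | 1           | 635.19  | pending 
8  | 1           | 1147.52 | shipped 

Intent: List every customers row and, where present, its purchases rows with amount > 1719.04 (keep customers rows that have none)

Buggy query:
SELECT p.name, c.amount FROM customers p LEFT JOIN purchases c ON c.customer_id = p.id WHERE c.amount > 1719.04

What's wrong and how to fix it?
Bug: Filtering c.amount in WHERE discards the NULL rows produced by LEFT JOIN, turning it into an inner join

Fix: Put 'c.amount > 1719.04' in the JOIN's ON clause instead of WHERE

Corrected query:
SELECT p.name, c.amount FROM customers p LEFT JOIN purchases c ON c.customer_id = p.id AND c.amount > 1719.04

Result:
name  | amount 
------+--------
Grace | 1938.92
Frank | NULL   
Alice | NULL   
Eve   | NULL   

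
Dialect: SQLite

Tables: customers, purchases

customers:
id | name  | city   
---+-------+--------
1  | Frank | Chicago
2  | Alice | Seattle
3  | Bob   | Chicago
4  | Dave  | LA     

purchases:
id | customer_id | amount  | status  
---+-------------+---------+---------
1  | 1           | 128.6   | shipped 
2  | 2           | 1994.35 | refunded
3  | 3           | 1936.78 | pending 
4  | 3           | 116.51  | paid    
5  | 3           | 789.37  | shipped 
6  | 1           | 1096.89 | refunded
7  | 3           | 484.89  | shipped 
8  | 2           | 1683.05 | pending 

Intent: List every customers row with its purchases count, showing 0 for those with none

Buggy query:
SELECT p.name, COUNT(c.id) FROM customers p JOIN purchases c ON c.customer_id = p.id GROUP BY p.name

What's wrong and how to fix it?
Bug: INNER JOIN drops customers rows that have no matching purchases rows

Fix: Use LEFT JOIN so parents without children still appear (COUNT(c.id) gives 0)

Corrected query:
SELECT p.name, COUNT(c.id) FROM customers p LEFT JOIN purchases c ON c.customer_id = p.id GROUP BY p.name

Result:
name  | COUNT(c.id)
------+------------
Alice | 2          
Bob   | 4          
Dave  | 0          
Frank | 2          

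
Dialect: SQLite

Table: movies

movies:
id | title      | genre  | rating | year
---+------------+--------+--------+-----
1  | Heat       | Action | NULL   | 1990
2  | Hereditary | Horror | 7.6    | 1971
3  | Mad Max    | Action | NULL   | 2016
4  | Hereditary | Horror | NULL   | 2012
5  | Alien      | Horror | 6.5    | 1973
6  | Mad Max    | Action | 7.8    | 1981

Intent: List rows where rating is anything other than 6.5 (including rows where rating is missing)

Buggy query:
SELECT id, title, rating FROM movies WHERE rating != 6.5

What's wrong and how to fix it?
Bug: Inequality against NULL is unknown, not true; rows with NULL are dropped

Fix: Add an explicit OR rating IS NULL to include the missing-value rows

Corrected query:
SELECT id, title, rating FROM movies WHERE rating != 6.5 OR rating IS NULL

Result:
id | title      | rating
---+------------+-------
1  | Heat       | NULL  
2  | Hereditary | 7.6   
3  | Mad Max    | NULL  
4  | Hereditary | NULL  
6  | Mad Max    | 7.8   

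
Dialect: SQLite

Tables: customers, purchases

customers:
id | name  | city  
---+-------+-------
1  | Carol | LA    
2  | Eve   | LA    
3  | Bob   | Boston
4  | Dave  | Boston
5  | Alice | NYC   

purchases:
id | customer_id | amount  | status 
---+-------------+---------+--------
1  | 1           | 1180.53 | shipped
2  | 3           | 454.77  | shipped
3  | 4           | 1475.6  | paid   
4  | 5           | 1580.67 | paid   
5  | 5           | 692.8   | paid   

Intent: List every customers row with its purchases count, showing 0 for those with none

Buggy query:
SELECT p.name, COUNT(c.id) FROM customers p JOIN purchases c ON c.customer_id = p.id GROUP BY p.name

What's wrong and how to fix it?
Bug: An inner join excludes parents with zero children

Fix: Switch to LEFT JOIN to retain unmatched parent rows

Corrected query:
SELECT p.name, COUNT(c.id) FROM customers p LEFT JOIN purchases c ON c.customer_id = p.id GROUP BY p.name

Result:
name  | COUNT(c.id)
------+------------
Alice | 2          
Bob   | 1          
Carol | 1          
Dave  | 1          
Eve   | 0          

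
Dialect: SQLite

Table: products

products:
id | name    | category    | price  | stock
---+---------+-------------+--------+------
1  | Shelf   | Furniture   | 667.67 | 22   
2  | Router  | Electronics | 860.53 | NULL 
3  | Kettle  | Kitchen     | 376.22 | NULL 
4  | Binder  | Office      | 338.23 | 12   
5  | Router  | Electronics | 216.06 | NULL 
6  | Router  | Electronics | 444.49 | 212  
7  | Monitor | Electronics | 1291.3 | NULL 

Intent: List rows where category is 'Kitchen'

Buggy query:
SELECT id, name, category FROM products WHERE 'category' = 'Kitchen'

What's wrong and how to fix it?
Bug: Single quotes denote string literals in SQL; the column name is being compared as a constant string

Fix: Remove the quotes around the column name (or use double quotes for an identifier)

Corrected query:
SELECT id, name, category FROM products WHERE category = 'Kitchen'

Result:
id | name   | category
---+--------+---------
3  | Kettle | Kitchen 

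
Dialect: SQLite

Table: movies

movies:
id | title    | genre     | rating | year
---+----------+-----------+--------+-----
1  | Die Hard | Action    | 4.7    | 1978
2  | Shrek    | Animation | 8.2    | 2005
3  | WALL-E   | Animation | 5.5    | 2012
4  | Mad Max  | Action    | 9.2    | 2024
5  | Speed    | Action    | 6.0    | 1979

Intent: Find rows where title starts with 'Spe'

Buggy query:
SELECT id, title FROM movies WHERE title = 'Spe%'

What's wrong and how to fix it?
Bug: '=' compares the literal string including the % character; pattern matching needs LIKE

Fix: Replace '=' with LIKE so 'Spe%' is treated as a pattern

Corrected query:
SELECT id, title FROM movies WHERE title LIKE 'Spe%'

Result:
id | title
---+------
5  | Speed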